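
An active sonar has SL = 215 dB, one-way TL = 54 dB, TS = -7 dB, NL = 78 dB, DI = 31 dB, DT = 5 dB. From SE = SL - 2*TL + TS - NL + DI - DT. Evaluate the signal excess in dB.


48 dB


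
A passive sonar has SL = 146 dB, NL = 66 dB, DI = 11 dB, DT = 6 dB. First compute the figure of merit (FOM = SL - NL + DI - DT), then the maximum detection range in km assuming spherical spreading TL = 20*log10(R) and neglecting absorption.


Step 1: FOM = SL - NL + DI - DT = 146 - 66 + 11 - 6 = 85 dB
Step 2: at max range FOM = TL = 20*log10(R), so R = 10^(85/20) = 17782.79 m = 17.78 km

17.78 km


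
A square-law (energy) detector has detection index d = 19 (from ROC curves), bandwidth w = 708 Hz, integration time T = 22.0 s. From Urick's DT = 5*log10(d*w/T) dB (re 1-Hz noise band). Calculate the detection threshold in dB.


13.93 dB


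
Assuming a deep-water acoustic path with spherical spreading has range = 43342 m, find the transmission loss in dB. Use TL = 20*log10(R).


92.74 dB


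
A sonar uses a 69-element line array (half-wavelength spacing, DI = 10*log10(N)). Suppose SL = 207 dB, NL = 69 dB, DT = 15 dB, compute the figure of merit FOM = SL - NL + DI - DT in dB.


Step 1: DI = 10*log10(69) = 18.39 dB
Step 2: FOM = SL - NL + DI - DT = 207 - 69 + 18.39 - 15 = 141.39

141.39 dB


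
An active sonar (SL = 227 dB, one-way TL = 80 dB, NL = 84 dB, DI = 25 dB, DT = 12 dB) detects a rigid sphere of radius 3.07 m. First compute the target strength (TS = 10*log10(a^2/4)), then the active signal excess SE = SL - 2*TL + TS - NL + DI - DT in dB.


Step 1: TS = 10*log10(3.07^2/4) = 3.72 dB
Step 2: SE = SL - 2*TL + TS - NL + DI - DT = 227 - 2*80 + (3.72) - 84 + 25 - 12 = -0.28

-0.28 dB


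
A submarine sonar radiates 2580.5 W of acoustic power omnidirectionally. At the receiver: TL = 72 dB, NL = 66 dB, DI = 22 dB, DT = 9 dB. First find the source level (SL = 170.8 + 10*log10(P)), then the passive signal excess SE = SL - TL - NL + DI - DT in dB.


Step 1: SL = 170.8 + 10*log10(2580.5) = 204.92 dB
Step 2: SE = SL - TL - NL + DI - DT = 204.92 - 72 - 66 + 22 - 9 = 79.92

79.92 dB


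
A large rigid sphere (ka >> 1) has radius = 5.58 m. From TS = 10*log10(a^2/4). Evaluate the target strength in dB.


8.91 dB


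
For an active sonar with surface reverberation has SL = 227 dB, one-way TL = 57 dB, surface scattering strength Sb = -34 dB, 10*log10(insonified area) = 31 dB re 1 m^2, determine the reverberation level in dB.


110 dB


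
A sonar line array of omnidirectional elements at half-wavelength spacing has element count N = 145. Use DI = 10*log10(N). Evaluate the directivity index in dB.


21.61 dB


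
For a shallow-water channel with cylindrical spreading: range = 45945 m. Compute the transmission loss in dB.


TL = 10*log10(45945) = 46.62

46.62 dB


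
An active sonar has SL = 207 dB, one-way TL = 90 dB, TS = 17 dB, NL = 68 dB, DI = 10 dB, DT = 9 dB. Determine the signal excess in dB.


SE = SL - 2*TL + TS - NL + DI - DT = 207 - 2*90 + (17) - 68 + 10 - 9 = -23

-23 dB


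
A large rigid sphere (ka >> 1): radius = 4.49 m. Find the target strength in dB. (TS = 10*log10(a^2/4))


TS = 10*log10(4.49^2 / 4) = 10*log10(5.040025) = 7.02

7.02 dB


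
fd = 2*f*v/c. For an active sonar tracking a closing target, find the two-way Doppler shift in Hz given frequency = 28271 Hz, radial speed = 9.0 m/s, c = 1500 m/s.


fd = 2*f*v/c = 2 * 28271 * 9.0 / 1500 = 339.25

339.25 Hz


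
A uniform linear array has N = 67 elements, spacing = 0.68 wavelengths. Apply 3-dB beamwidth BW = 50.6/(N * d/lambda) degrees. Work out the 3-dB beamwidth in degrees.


BW = 50.6 / (67 * 0.68) = 50.6 / 45.56 = 1.11

1.11 deg


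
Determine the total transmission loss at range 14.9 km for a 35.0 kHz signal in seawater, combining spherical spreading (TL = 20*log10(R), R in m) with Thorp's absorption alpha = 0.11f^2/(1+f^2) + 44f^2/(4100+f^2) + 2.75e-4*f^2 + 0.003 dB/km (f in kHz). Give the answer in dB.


Step 1 (Thorp): alpha = 0.11*1225.0/(1+1225.0) + 44*1225.0/(4100+1225.0) + 2.75e-4*1225.0 + 0.003 = 10.5719 dB/km
Step 2: TL_spread = 20*log10(14900) = 83.46 dB
Step 3: TL_abs = alpha*R = 10.5719 * 14.9 = 157.52 dB
Step 4: TL_total = 83.46 + 157.52 = 240.98

240.98 dB


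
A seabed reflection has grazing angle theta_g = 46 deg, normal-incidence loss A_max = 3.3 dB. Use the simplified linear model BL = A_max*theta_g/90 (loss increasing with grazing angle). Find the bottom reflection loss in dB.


BL = A_max * theta_g / 90 = 3.3 * 46 / 90 = 1.69

1.69 dB


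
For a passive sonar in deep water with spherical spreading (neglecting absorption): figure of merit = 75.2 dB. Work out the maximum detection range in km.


At max range FOM = TL, so 20*log10(R) = 75.2
R = 10^(75.2/20) = 5754.4 m = 5.75 km

5.75 km


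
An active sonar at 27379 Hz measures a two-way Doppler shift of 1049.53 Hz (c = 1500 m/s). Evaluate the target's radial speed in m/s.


28.75 m/s


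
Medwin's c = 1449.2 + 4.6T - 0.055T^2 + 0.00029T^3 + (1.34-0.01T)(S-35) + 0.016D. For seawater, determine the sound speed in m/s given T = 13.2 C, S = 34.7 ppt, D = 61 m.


1501.62 m/s


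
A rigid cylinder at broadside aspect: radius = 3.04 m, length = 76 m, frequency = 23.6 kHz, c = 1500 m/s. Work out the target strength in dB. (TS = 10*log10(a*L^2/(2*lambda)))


51.4 dB


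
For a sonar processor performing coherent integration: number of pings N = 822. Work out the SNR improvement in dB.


Gain = 10*log10(822) = 29.15

29.15 dB


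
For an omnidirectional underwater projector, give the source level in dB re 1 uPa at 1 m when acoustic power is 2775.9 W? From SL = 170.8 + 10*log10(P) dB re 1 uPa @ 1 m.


205.23 dB


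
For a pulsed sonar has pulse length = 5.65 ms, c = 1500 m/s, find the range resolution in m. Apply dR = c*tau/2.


dR = c*tau/2 = 1500 * 5.65e-3 / 2 = 4.2375

4.2375 m


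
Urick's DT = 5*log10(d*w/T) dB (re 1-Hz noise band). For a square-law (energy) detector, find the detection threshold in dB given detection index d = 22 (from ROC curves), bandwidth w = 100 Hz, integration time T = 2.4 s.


DT = 5*log10(d*w/T) = 5*log10(22 * 100 / 2.4) = 5*log10(916.67) = 14.81

14.81 dB


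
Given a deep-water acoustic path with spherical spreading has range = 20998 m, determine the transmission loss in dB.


TL = 20*log10(20998) = 86.44

86.44 dB


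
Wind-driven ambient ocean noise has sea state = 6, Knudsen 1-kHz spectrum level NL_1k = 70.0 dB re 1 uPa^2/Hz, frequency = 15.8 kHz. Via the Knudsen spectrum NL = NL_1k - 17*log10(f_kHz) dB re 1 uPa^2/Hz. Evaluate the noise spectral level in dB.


NL = NL_1k - 17*log10(f_kHz) = 70.0 - 17*log10(15.8) = 70.0 - (20.38) = 49.62

49.62 dB


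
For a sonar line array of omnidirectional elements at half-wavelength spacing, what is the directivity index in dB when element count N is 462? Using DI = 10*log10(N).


DI = 10*log10(462) = 26.65

26.65 dB


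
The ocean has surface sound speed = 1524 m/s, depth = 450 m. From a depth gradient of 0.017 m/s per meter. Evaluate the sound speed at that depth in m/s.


1531.65 m/s


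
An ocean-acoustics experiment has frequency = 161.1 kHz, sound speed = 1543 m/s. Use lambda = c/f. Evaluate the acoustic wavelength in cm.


lambda = c/f = 1543 / 161100 = 0.0096 m = 0.96 cm

0.96 cm


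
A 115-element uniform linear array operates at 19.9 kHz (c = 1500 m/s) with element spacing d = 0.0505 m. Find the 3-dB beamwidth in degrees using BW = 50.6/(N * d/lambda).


Step 1: lambda = 1500/19900 = 0.07538 m
Step 2: d/lambda = 0.0505/0.07538 = 0.6699
Step 3: BW = 50.6/(N * d/lambda) = 50.6/(115 * 0.6699) = 0.66

0.66 deg


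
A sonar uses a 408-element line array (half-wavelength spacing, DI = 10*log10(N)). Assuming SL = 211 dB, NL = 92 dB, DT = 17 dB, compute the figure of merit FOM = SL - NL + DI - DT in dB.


Step 1: DI = 10*log10(408) = 26.11 dB
Step 2: FOM = SL - NL + DI - DT = 211 - 92 + 26.11 - 17 = 128.11

128.11 dB


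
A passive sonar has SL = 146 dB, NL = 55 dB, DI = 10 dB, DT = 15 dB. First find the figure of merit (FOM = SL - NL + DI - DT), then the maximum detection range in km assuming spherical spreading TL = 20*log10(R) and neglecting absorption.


Step 1: FOM = SL - NL + DI - DT = 146 - 55 + 10 - 15 = 86 dB
Step 2: at max range FOM = TL = 20*log10(R), so R = 10^(86/20) = 19952.62 m = 19.95 km

19.95 km


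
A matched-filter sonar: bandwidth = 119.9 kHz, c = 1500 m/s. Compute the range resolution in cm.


0.63 cm


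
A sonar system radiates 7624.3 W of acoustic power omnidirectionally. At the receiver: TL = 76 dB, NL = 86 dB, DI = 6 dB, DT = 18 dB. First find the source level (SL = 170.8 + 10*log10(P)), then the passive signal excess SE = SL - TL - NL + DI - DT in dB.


Step 1: SL = 170.8 + 10*log10(7624.3) = 209.62 dB
Step 2: SE = SL - TL - NL + DI - DT = 209.62 - 76 - 86 + 6 - 18 = 35.62

35.62 dB


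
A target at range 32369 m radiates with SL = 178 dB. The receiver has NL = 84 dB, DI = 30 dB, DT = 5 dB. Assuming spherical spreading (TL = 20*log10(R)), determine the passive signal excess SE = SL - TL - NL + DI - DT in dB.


Step 1: TL = 20*log10(32369) = 90.2 dB
Step 2: SE = 178 - 90.2 - 84 + 30 - 5 = 28.8

28.8 dB


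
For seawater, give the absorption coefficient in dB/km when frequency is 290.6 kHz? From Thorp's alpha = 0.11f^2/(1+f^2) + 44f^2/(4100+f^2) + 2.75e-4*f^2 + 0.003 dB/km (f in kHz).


f^2 = 84448.36
alpha = 0.11*84448.36/(1+84448.36) + 44*84448.36/(4100+84448.36) + 2.75e-4*84448.36 + 0.003 = 65.299

65.299 dB/km


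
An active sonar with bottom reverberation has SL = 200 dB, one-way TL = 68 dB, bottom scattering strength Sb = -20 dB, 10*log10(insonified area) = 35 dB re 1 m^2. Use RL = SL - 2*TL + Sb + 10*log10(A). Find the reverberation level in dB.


RL = SL - 2*TL + Sb + 10*log10(A) = 200 - 2*68 + (-20) + 35 = 79

79 dB


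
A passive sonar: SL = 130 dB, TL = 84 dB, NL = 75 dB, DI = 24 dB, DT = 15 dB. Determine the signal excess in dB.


-20 dB


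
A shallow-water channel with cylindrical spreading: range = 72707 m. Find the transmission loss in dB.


48.62 dB


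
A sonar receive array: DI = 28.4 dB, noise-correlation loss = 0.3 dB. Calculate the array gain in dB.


AG = DI - L_corr = 28.4 - 0.3 = 28.1

28.1 dB


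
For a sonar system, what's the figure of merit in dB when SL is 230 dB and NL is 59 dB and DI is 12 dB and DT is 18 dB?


165 dB


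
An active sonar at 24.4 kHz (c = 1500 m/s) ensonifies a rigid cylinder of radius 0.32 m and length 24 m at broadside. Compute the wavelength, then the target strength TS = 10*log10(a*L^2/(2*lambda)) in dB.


Step 1: lambda = c/f = 1500/24400 = 0.06148 m
Step 2: TS = 10*log10(a*L^2/(2*lambda)) = 10*log10(0.32*24^2/(2*0.06148)) = 31.76

31.76 dB


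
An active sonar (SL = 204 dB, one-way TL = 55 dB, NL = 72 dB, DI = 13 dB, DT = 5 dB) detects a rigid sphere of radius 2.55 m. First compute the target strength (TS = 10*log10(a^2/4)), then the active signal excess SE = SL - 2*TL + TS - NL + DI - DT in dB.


Step 1: TS = 10*log10(2.55^2/4) = 2.11 dB
Step 2: SE = SL - 2*TL + TS - NL + DI - DT = 204 - 2*55 + (2.11) - 72 + 13 - 5 = 32.11

32.11 dB


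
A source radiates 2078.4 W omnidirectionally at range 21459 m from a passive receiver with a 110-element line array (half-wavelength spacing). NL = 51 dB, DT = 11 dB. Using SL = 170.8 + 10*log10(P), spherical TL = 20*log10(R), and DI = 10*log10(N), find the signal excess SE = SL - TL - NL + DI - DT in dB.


Step 1: SL = 170.8 + 10*log10(2078.4) = 203.98 dB
Step 2: TL = 20*log10(21459) = 86.63 dB
Step 3: DI = 10*log10(110) = 20.41 dB
Step 4: SE = SL - TL - NL + DI - DT = 203.98 - 86.63 - 51 + 20.41 - 11 = 75.76

75.76 dB


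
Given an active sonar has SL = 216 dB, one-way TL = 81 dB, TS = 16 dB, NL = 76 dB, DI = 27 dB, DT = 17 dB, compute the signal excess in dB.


4 dB


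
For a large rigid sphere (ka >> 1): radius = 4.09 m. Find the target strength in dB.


TS = 10*log10(4.09^2 / 4) = 10*log10(4.182025) = 6.21

6.21 dB


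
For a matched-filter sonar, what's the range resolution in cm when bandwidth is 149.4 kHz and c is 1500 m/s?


dR = c/(2*BW) = 1500 / (2 * 149.4e3) = 0.005 m = 0.5 cm

0.5 cm


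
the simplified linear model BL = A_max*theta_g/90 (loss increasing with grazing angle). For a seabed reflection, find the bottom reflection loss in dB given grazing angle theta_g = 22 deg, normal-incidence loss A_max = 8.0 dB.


1.96 dB


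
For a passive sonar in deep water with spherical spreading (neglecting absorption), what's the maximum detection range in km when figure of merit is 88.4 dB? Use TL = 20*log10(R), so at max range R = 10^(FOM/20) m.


At max range FOM = TL, so 20*log10(R) = 88.4
R = 10^(88.4/20) = 26302.68 m = 26.3 km

26.3 km


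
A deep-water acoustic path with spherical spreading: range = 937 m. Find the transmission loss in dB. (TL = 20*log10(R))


59.43 dB


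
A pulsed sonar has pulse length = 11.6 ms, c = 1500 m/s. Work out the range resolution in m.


dR = c*tau/2 = 1500 * 11.6e-3 / 2 = 8.7

8.7 m


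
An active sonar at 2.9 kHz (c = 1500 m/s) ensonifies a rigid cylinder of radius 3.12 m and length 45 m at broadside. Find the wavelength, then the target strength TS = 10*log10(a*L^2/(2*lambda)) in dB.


Step 1: lambda = c/f = 1500/2900 = 0.51724 m
Step 2: TS = 10*log10(a*L^2/(2*lambda)) = 10*log10(3.12*45^2/(2*0.51724)) = 37.86

37.86 dB


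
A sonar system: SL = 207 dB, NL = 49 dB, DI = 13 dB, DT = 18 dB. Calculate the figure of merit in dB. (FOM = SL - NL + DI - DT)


FOM = SL - NL + DI - DT = 207 - 49 + 13 - 18 = 153

153 dB


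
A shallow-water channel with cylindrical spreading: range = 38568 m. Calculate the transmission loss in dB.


TL = 10*log10(38568) = 45.86

45.86 dB


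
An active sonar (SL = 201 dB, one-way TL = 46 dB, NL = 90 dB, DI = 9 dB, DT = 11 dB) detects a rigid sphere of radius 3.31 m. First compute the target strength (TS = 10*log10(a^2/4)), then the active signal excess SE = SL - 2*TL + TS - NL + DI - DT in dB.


Step 1: TS = 10*log10(3.31^2/4) = 4.38 dB
Step 2: SE = SL - 2*TL + TS - NL + DI - DT = 201 - 2*46 + (4.38) - 90 + 9 - 11 = 21.38

21.38 dB


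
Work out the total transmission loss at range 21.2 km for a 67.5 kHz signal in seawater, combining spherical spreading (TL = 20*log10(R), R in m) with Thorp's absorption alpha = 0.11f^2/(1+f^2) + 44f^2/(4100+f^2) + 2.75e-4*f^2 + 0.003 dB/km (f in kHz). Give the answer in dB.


606.47 dB


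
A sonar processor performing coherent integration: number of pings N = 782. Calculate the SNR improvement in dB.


Gain = 10*log10(782) = 28.93

28.93 dB


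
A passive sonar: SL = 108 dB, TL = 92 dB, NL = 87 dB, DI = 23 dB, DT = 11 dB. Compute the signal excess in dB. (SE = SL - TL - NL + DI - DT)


-59 dB


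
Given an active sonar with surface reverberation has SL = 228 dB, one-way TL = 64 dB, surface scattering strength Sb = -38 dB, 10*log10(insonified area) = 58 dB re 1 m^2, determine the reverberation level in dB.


RL = SL - 2*TL + Sb + 10*log10(A) = 228 - 2*64 + (-38) + 58 = 120

120 dB


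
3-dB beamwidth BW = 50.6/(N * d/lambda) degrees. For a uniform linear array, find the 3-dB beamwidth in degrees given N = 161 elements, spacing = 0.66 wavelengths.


0.48 deg


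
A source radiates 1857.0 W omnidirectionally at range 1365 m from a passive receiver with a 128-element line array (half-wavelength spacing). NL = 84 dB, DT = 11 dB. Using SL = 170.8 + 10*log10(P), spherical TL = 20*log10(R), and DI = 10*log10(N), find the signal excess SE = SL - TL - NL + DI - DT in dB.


Step 1: SL = 170.8 + 10*log10(1857.0) = 203.49 dB
Step 2: TL = 20*log10(1365) = 62.7 dB
Step 3: DI = 10*log10(128) = 21.07 dB
Step 4: SE = SL - TL - NL + DI - DT = 203.49 - 62.7 - 84 + 21.07 - 11 = 66.86

66.86 dB


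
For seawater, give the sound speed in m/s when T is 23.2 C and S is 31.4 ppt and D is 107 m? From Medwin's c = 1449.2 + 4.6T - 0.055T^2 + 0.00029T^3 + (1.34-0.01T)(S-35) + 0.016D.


c = 1449.2 + 4.6*23.2 - 0.055*23.2^2 + 0.00029*23.2^3 + (1.34 - 0.01*23.2)*(31.4 - 35) + 0.016*107 = 1527.66

1527.66 m/s


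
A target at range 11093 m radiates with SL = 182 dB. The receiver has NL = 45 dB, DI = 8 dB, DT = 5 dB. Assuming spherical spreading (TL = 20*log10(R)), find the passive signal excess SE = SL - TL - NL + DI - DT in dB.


Step 1: TL = 20*log10(11093) = 80.9 dB
Step 2: SE = 182 - 80.9 - 45 + 8 - 5 = 59.1

59.1 dB


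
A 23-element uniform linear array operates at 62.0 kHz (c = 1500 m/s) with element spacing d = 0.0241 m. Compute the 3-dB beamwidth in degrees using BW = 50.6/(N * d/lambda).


2.21 deg


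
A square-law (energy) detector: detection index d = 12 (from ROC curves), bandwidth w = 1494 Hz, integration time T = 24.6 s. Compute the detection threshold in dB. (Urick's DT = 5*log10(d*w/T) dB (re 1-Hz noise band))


DT = 5*log10(d*w/T) = 5*log10(12 * 1494 / 24.6) = 5*log10(728.78) = 14.31

14.31 dB


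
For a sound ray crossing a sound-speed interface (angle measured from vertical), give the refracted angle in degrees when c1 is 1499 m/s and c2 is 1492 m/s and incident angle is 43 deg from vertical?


sin(theta2) = (c2/c1)*sin(theta1) = (1492/1499)*sin(43 deg) = 0.67881
theta2 = arcsin(0.67881) = 42.75

42.75 deg


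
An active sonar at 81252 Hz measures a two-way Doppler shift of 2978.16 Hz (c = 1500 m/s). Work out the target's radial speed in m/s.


27.49 m/s


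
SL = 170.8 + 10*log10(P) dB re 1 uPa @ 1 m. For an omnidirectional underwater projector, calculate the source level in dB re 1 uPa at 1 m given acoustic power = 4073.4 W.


206.9 dB


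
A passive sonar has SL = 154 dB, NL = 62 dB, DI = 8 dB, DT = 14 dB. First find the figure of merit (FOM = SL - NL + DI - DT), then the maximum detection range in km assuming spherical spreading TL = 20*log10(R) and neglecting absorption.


Step 1: FOM = SL - NL + DI - DT = 154 - 62 + 8 - 14 = 86 dB
Step 2: at max range FOM = TL = 20*log10(R), so R = 10^(86/20) = 19952.62 m = 19.95 km

19.95 km


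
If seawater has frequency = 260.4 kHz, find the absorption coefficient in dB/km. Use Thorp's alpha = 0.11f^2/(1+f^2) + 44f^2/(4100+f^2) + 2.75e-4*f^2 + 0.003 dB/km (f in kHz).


60.251 dB/km


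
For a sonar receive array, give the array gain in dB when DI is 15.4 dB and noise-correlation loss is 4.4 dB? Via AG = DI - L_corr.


AG = DI - L_corr = 15.4 - 4.4 = 11.0

11.0 dB


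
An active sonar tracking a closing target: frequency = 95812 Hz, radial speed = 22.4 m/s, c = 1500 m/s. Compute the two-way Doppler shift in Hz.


fd = 2*f*v/c = 2 * 95812 * 22.4 / 1500 = 2861.59

2861.59 Hz


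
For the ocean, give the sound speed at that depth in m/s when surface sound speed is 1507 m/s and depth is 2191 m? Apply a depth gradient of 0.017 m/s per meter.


1544.247 m/s


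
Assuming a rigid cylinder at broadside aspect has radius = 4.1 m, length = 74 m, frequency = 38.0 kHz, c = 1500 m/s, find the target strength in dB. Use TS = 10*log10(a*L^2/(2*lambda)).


lambda = 1500/38000 = 0.03947 m
TS = 10*log10(4.1*74^2/(2*0.03947)) = 54.54

54.54 dB


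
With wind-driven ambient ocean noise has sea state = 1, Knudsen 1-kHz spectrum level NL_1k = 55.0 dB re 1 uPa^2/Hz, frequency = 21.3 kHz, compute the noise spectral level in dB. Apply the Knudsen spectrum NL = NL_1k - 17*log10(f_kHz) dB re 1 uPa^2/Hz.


NL = NL_1k - 17*log10(f_kHz) = 55.0 - 17*log10(21.3) = 55.0 - (22.58) = 32.42

32.42 dB


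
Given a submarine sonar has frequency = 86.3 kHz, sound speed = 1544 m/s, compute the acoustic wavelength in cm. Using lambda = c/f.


1.79 cm


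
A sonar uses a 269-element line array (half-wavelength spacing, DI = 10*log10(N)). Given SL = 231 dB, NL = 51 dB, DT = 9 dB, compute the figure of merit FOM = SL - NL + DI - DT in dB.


195.3 dB


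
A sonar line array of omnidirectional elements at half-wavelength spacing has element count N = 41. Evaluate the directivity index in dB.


DI = 10*log10(41) = 16.13

16.13 dB


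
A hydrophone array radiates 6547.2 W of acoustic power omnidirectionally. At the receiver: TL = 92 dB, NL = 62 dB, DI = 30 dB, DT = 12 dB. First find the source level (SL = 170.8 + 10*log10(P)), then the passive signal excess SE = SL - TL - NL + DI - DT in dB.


Step 1: SL = 170.8 + 10*log10(6547.2) = 208.96 dB
Step 2: SE = SL - TL - NL + DI - DT = 208.96 - 92 - 62 + 30 - 12 = 72.96

72.96 dB


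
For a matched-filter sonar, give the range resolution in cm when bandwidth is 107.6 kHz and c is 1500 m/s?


dR = c/(2*BW) = 1500 / (2 * 107.6e3) = 0.007 m = 0.7 cm

0.7 cm


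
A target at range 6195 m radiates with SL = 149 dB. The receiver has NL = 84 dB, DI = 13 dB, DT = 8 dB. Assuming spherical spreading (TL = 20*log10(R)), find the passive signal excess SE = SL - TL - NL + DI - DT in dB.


Step 1: TL = 20*log10(6195) = 75.84 dB
Step 2: SE = 149 - 75.84 - 84 + 13 - 8 = -5.84

-5.84 dB


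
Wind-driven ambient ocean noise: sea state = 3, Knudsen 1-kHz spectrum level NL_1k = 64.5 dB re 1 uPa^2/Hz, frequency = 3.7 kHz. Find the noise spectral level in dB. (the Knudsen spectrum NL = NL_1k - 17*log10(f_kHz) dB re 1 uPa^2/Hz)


NL = NL_1k - 17*log10(f_kHz) = 64.5 - 17*log10(3.7) = 64.5 - (9.66) = 54.84

54.84 dB


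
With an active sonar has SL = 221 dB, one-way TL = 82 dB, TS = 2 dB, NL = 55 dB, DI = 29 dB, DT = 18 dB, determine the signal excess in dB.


15 dB


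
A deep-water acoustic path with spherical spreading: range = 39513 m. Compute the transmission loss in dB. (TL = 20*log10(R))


91.93 dB


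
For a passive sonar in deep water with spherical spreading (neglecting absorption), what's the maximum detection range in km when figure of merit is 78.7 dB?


At max range FOM = TL, so 20*log10(R) = 78.7
R = 10^(78.7/20) = 8609.94 m = 8.61 km

8.61 km


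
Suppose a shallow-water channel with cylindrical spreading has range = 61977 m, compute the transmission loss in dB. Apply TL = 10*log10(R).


47.92 dB


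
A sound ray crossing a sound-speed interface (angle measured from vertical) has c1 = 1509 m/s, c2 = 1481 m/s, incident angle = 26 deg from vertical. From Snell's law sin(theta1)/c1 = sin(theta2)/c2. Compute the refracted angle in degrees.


25.48 deg


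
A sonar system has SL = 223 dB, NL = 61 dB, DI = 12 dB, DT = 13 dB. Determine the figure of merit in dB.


FOM = SL - NL + DI - DT = 223 - 61 + 12 - 13 = 161

161 dB


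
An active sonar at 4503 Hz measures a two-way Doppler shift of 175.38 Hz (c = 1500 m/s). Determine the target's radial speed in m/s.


From fd = 2*f*v/c, v = c*fd/(2*f) = 1500 * 175.38 / (2*4503) = 29.21

29.21 m/s


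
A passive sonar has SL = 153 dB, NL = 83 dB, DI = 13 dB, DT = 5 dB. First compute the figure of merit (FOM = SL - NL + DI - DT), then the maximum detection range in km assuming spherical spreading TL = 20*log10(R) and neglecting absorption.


Step 1: FOM = SL - NL + DI - DT = 153 - 83 + 13 - 5 = 78 dB
Step 2: at max range FOM = TL = 20*log10(R), so R = 10^(78/20) = 7943.28 m = 7.94 km

7.94 km


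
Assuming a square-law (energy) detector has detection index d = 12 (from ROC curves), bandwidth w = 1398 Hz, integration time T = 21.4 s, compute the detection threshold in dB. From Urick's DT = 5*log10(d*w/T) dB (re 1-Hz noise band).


DT = 5*log10(d*w/T) = 5*log10(12 * 1398 / 21.4) = 5*log10(783.93) = 14.47

14.47 dB


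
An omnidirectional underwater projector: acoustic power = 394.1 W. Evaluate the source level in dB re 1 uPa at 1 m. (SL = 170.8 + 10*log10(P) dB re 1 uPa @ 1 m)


SL = 170.8 + 10*log10(394.1) = 170.8 + 25.96 = 196.76

196.76 dB


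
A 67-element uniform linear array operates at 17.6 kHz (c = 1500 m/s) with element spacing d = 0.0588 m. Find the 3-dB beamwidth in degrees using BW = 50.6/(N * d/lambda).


Step 1: lambda = 1500/17600 = 0.08523 m
Step 2: d/lambda = 0.0588/0.08523 = 0.6899
Step 3: BW = 50.6/(N * d/lambda) = 50.6/(67 * 0.6899) = 1.09

1.09 deg


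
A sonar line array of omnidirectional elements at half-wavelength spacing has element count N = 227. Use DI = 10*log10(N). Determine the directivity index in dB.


23.56 dB


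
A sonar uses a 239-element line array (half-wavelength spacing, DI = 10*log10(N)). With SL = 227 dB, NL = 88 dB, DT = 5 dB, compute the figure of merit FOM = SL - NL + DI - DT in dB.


Step 1: DI = 10*log10(239) = 23.78 dB
Step 2: FOM = SL - NL + DI - DT = 227 - 88 + 23.78 - 5 = 157.78

157.78 dB


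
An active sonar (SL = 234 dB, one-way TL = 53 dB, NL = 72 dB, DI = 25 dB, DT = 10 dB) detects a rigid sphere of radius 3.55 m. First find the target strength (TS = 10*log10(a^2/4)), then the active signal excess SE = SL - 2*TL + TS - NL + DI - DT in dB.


Step 1: TS = 10*log10(3.55^2/4) = 4.98 dB
Step 2: SE = SL - 2*TL + TS - NL + DI - DT = 234 - 2*53 + (4.98) - 72 + 25 - 10 = 75.98

75.98 dB


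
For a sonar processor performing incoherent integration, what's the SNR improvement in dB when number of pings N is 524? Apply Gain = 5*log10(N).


13.6 dB


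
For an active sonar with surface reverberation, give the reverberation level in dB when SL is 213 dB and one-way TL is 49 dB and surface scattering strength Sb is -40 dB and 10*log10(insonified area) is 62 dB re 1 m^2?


RL = SL - 2*TL + Sb + 10*log10(A) = 213 - 2*49 + (-40) + 62 = 137

137 dB


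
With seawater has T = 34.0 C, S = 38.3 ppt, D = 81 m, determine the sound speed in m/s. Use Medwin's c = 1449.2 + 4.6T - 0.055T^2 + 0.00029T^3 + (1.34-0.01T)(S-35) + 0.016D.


c = 1449.2 + 4.6*34.0 - 0.055*34.0^2 + 0.00029*34.0^3 + (1.34 - 0.01*34.0)*(38.3 - 35) + 0.016*81 = 1558.01

1558.01 m/s


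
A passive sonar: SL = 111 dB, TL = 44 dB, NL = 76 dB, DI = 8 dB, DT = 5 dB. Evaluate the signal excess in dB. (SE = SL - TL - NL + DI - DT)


SE = SL - TL - NL + DI - DT = 111 - 44 - 76 + 8 - 5 = -6

-6 dB


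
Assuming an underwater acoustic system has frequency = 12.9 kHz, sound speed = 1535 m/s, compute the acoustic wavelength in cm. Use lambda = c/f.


lambda = c/f = 1535 / 12900 = 0.119 m = 11.9 cm

11.9 cm


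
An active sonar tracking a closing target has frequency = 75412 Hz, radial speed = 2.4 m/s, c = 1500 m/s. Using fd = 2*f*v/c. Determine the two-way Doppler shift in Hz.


241.32 Hz


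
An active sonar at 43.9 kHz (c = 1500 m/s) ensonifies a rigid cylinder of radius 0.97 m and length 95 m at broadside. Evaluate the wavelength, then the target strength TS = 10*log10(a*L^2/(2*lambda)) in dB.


Step 1: lambda = c/f = 1500/43900 = 0.03417 m
Step 2: TS = 10*log10(a*L^2/(2*lambda)) = 10*log10(0.97*95^2/(2*0.03417)) = 51.08

51.08 dB


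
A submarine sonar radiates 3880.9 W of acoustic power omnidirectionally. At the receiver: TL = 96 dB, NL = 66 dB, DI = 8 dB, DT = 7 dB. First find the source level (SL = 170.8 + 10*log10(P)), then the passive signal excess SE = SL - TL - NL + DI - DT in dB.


Step 1: SL = 170.8 + 10*log10(3880.9) = 206.69 dB
Step 2: SE = SL - TL - NL + DI - DT = 206.69 - 96 - 66 + 8 - 7 = 45.69

45.69 dB


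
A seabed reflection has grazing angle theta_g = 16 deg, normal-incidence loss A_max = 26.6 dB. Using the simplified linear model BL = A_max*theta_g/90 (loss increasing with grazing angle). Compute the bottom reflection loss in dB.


BL = A_max * theta_g / 90 = 26.6 * 16 / 90 = 4.73

4.73 dB


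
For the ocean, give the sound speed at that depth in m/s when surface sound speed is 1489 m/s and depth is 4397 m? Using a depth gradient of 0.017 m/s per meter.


c = 1489 + 0.017 * 4397 = 1563.749

1563.749 m/s


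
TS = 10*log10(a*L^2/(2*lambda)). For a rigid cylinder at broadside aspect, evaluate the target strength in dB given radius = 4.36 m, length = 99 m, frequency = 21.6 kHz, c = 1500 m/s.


lambda = 1500/21600 = 0.06944 m
TS = 10*log10(4.36*99^2/(2*0.06944)) = 54.88

54.88 dB


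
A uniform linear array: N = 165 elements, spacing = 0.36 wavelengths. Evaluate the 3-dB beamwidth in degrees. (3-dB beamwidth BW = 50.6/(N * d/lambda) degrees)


BW = 50.6 / (165 * 0.36) = 50.6 / 59.4 = 0.85

0.85 deg


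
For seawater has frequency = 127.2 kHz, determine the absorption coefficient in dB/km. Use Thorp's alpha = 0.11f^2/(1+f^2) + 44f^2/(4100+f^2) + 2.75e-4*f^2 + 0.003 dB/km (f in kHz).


f^2 = 16179.84
alpha = 0.11*16179.84/(1+16179.84) + 44*16179.84/(4100+16179.84) + 2.75e-4*16179.84 + 0.003 = 39.667

39.667 dB/km


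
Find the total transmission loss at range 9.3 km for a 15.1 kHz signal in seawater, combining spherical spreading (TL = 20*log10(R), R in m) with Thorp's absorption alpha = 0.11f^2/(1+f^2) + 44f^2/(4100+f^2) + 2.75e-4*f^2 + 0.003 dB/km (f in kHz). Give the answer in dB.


Step 1 (Thorp): alpha = 0.11*228.01/(1+228.01) + 44*228.01/(4100+228.01) + 2.75e-4*228.01 + 0.003 = 2.4932 dB/km
Step 2: TL_spread = 20*log10(9300) = 79.37 dB
Step 3: TL_abs = alpha*R = 2.4932 * 9.3 = 23.19 dB
Step 4: TL_total = 79.37 + 23.19 = 102.56

102.56 dB


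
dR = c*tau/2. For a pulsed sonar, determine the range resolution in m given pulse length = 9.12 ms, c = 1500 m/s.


6.84 m


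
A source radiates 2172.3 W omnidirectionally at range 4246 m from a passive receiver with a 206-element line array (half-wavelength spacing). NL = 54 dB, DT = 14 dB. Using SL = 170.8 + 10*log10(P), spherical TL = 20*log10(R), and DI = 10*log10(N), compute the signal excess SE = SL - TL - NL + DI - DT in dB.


86.75 dB


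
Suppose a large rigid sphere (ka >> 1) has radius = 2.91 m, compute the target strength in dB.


TS = 10*log10(2.91^2 / 4) = 10*log10(2.117025) = 3.26

3.26 dB


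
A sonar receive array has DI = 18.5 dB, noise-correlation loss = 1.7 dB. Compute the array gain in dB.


AG = DI - L_corr = 18.5 - 1.7 = 16.8

16.8 dB


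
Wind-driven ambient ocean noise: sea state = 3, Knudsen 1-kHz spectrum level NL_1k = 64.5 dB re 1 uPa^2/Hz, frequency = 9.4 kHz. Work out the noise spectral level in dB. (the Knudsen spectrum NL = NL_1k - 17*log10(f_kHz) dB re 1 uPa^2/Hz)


NL = NL_1k - 17*log10(f_kHz) = 64.5 - 17*log10(9.4) = 64.5 - (16.54) = 47.96

47.96 dB


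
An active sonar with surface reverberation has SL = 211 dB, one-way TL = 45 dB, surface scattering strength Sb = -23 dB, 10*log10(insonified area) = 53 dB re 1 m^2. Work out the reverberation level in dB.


RL = SL - 2*TL + Sb + 10*log10(A) = 211 - 2*45 + (-23) + 53 = 151

151 dB


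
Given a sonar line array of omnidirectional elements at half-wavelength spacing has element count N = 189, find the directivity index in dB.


DI = 10*log10(189) = 22.76

22.76 dB


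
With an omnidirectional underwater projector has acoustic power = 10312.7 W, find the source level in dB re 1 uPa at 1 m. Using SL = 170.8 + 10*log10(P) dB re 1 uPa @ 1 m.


SL = 170.8 + 10*log10(10312.7) = 170.8 + 40.13 = 210.93

210.93 dB


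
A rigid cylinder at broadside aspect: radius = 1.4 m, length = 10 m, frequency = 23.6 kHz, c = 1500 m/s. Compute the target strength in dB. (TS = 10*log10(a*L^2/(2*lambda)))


lambda = 1500/23600 = 0.06356 m
TS = 10*log10(1.4*10^2/(2*0.06356)) = 30.42

30.42 dB


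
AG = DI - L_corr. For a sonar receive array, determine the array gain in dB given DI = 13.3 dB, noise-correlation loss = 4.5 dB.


8.8 dB


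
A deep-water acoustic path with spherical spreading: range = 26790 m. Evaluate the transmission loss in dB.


88.56 dB


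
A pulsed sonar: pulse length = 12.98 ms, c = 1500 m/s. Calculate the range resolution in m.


9.735 m


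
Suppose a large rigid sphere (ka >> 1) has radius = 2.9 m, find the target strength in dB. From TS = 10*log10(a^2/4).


3.23 dB


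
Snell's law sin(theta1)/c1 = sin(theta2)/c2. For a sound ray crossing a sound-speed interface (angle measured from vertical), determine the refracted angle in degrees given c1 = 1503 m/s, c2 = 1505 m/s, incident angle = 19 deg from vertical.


sin(theta2) = (c2/c1)*sin(theta1) = (1505/1503)*sin(19 deg) = 0.326
theta2 = arcsin(0.326) = 19.03

19.03 deg


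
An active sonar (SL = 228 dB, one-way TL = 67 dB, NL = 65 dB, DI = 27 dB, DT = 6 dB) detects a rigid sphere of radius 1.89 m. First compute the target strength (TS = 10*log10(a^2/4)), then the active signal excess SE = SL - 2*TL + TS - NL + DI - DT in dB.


Step 1: TS = 10*log10(1.89^2/4) = -0.49 dB
Step 2: SE = SL - 2*TL + TS - NL + DI - DT = 228 - 2*67 + (-0.49) - 65 + 27 - 6 = 49.51

49.51 dB


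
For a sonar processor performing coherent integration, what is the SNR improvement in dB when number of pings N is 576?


27.6 dB


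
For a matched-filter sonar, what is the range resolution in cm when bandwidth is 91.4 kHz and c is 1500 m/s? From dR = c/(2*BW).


0.82 cm


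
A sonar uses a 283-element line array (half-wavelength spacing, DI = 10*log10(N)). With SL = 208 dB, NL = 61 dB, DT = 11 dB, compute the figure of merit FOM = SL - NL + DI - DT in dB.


Step 1: DI = 10*log10(283) = 24.52 dB
Step 2: FOM = SL - NL + DI - DT = 208 - 61 + 24.52 - 11 = 160.52

160.52 dB


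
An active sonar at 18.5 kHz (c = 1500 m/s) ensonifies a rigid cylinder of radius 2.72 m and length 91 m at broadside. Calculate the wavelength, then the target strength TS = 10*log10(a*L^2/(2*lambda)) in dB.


Step 1: lambda = c/f = 1500/18500 = 0.08108 m
Step 2: TS = 10*log10(a*L^2/(2*lambda)) = 10*log10(2.72*91^2/(2*0.08108)) = 51.43

51.43 dB


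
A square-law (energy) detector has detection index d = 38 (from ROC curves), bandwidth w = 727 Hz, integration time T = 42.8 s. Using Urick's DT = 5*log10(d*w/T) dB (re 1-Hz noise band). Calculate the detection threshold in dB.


14.05 dB


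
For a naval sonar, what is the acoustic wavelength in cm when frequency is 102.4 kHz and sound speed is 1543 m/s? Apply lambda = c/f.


lambda = c/f = 1543 / 102400 = 0.0151 m = 1.51 cm

1.51 cm


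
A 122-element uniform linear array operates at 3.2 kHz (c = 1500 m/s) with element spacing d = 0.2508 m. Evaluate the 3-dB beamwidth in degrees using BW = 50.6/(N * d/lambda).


Step 1: lambda = 1500/3200 = 0.46875 m
Step 2: d/lambda = 0.2508/0.46875 = 0.535
Step 3: BW = 50.6/(N * d/lambda) = 50.6/(122 * 0.535) = 0.78

0.78 deg


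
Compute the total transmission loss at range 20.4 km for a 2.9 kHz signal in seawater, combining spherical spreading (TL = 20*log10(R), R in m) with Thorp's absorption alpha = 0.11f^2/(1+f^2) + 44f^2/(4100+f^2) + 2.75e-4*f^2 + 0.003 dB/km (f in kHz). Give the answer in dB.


Step 1 (Thorp): alpha = 0.11*8.41/(1+8.41) + 44*8.41/(4100+8.41) + 2.75e-4*8.41 + 0.003 = 0.1937 dB/km
Step 2: TL_spread = 20*log10(20400) = 86.19 dB
Step 3: TL_abs = alpha*R = 0.1937 * 20.4 = 3.95 dB
Step 4: TL_total = 86.19 + 3.95 = 90.14

90.14 dB


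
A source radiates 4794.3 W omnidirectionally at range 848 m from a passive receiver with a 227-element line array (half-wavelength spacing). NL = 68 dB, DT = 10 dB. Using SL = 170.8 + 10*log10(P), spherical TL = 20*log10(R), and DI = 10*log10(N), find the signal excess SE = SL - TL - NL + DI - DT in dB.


Step 1: SL = 170.8 + 10*log10(4794.3) = 207.61 dB
Step 2: TL = 20*log10(848) = 58.57 dB
Step 3: DI = 10*log10(227) = 23.56 dB
Step 4: SE = SL - TL - NL + DI - DT = 207.61 - 58.57 - 68 + 23.56 - 10 = 94.6

94.6 dB


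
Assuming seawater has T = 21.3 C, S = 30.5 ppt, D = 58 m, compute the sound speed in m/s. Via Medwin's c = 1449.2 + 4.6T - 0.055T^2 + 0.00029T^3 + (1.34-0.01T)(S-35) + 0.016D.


1520.89 m/s


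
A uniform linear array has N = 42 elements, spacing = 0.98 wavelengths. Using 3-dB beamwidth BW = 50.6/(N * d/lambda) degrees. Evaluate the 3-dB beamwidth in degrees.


BW = 50.6 / (42 * 0.98) = 50.6 / 41.16 = 1.23

1.23 deg


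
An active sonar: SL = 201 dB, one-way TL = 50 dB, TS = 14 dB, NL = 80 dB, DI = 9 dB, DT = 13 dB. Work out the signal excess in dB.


SE = SL - 2*TL + TS - NL + DI - DT = 201 - 2*50 + (14) - 80 + 9 - 13 = 31

31 dB


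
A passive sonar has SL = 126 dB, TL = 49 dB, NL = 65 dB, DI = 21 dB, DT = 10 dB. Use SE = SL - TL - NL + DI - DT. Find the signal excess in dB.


23 dB


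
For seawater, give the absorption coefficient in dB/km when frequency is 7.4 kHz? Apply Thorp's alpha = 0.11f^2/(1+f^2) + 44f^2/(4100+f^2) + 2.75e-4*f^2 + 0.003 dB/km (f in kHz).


f^2 = 54.76
alpha = 0.11*54.76/(1+54.76) + 44*54.76/(4100+54.76) + 2.75e-4*54.76 + 0.003 = 0.706

0.706 dB/km


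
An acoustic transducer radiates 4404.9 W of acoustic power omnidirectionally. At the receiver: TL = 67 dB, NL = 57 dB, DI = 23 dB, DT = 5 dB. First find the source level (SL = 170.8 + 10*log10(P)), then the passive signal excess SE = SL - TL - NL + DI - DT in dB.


Step 1: SL = 170.8 + 10*log10(4404.9) = 207.24 dB
Step 2: SE = SL - TL - NL + DI - DT = 207.24 - 67 - 57 + 23 - 5 = 101.24

101.24 dB


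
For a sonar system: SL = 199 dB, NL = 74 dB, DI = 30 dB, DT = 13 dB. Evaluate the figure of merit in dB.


142 dB


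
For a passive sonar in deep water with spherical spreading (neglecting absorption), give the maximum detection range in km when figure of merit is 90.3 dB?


32.73 km


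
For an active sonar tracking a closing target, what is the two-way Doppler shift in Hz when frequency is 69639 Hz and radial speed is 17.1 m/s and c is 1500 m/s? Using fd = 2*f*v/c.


fd = 2*f*v/c = 2 * 69639 * 17.1 / 1500 = 1587.77

1587.77 Hz


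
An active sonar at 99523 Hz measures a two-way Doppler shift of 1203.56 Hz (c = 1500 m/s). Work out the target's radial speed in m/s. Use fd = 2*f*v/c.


From fd = 2*f*v/c, v = c*fd/(2*f) = 1500 * 1203.56 / (2*99523) = 9.07

9.07 m/s


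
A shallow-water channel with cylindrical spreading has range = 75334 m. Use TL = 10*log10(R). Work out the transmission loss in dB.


TL = 10*log10(75334) = 48.77

48.77 dB


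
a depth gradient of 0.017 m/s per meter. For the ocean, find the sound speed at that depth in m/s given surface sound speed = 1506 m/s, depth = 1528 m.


1531.976 m/s


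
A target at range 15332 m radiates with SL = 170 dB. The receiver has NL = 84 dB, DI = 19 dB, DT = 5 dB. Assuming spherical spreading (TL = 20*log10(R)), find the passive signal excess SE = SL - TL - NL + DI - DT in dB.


Step 1: TL = 20*log10(15332) = 83.71 dB
Step 2: SE = 170 - 83.71 - 84 + 19 - 5 = 16.29

16.29 dB


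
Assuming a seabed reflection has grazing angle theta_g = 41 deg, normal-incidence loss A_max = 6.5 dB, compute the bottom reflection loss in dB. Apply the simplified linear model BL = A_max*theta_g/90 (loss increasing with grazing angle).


BL = A_max * theta_g / 90 = 6.5 * 41 / 90 = 2.96

2.96 dB


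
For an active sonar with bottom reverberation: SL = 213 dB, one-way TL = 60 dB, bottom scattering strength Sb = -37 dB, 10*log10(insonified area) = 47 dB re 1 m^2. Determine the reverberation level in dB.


RL = SL - 2*TL + Sb + 10*log10(A) = 213 - 2*60 + (-37) + 47 = 103

103 dB


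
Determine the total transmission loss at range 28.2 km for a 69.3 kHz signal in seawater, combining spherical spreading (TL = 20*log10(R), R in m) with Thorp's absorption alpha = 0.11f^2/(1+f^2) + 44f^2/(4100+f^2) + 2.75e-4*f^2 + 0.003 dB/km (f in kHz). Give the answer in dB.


Step 1 (Thorp): alpha = 0.11*4802.49/(1+4802.49) + 44*4802.49/(4100+4802.49) + 2.75e-4*4802.49 + 0.003 = 25.1697 dB/km
Step 2: TL_spread = 20*log10(28200) = 89.0 dB
Step 3: TL_abs = alpha*R = 25.1697 * 28.2 = 709.79 dB
Step 4: TL_total = 89.0 + 709.79 = 798.79

798.79 dB


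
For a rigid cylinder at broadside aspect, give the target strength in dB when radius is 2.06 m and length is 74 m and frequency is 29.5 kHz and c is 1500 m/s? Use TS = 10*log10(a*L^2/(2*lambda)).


50.45 dB


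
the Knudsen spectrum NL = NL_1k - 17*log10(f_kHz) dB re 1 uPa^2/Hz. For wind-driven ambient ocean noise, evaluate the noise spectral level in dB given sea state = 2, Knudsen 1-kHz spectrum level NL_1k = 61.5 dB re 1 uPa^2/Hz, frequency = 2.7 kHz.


NL = NL_1k - 17*log10(f_kHz) = 61.5 - 17*log10(2.7) = 61.5 - (7.33) = 54.17

54.17 dB
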